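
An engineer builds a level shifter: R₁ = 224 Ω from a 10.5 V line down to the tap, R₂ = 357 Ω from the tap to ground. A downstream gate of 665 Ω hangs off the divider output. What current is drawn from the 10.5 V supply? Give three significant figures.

R₂‖R_L = 232.3 Ω, so the source sees R₁ + R₂‖R_L = 456.3 Ω.
I = 10.5 V / 456.3 Ω = 23.0 mA.

I ≈ 23.0 mA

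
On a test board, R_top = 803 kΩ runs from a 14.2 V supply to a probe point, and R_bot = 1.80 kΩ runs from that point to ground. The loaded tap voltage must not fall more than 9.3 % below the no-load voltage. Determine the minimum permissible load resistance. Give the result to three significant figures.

R_L(min) ≈ 17.5 kΩ

Output resistance R_th = R_top‖R_bot = (803 × 1.80)/804.8 = 1.796 kΩ.
The fractional drop is R_th/(R_th + R_L); requiring this ≤ 0.0930 gives R_L ≥ R_th(1/0.0930 − 1) = 1.796 × 9.753 = 17.5 kΩ.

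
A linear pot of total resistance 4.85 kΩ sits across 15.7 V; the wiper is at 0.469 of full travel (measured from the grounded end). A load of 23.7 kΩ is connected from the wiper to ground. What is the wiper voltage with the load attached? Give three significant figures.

The wiper splits the pot into (1−α)R = 2.575 kΩ above and αR = 2.275 kΩ below.
Lower section ‖ load = 2.075 kΩ.
V_wiper = 15.7 × 2.075/(2.575 + 2.075) = 7.01 V.

V ≈ 7.01 V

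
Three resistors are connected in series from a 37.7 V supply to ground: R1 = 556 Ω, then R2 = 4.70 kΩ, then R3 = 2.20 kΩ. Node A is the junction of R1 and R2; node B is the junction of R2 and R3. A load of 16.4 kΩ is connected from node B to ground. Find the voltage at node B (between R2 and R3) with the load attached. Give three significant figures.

V ≈ 10.2 V

At node B, R3 is in parallel with the load: R3‖R_L = 1940 Ω.
Below node A the resistance is R2 + (R3‖R_L) = 6640 Ω, so V_A = 37.7 × 6640/7196 = 34.79 V.
Then V_B = V_A × (R3‖R_L)/(R2 + R3‖R_L) = 34.79 × 1940/6640 = 10.2 V.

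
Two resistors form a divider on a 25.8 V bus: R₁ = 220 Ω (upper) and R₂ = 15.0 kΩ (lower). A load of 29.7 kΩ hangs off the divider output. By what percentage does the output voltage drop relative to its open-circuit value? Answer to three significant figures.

The divider's output (Thévenin) resistance is R₁‖R₂ = 216.8 Ω.
Fractional drop under load = R_th/(R_th + R_L) = 216.8 / (216.8 + 29700) = 0.007247.
So the output falls by 0.725 %.

0.725 %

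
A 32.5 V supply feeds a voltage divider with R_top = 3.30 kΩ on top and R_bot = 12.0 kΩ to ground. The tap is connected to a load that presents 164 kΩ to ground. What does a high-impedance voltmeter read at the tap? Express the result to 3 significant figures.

The load sits in parallel with R_bot: R_bot‖R_L = (12.0 × 164) / (12.0 + 164) = 11.18 kΩ.
V_out = 32.5 × 11.18 / (3.30 + 11.18) = 32.5 × 11.18/14.48 = 25.1 V.
(Unloaded it would have been 25.5 V.)

V_out ≈ 25.1 V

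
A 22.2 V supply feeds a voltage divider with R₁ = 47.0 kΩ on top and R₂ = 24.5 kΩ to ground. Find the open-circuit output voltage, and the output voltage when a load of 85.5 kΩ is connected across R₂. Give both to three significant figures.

Unloaded: 7.61 V; loaded: 6.40 V

Open-circuit: V = 22.2 × 24.5/(47.0 + 24.5) = 7.61 V.
With the load, R₂ becomes R₂‖R_L = 19.04 kΩ, so V = 22.2 × 19.04/66.04 = 6.40 V.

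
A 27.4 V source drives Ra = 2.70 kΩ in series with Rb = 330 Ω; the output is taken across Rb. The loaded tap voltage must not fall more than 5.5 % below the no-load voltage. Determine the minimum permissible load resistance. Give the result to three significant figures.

Output resistance R_th = Ra‖Rb = (2700 × 330)/3030 = 294.1 Ω.
The fractional drop is R_th/(R_th + R_L); requiring this ≤ 0.0550 gives R_L ≥ R_th(1/0.0550 − 1) = 294.1 × 17.18 = 5.05 kΩ.

R_L(min) ≈ 5.05 kΩ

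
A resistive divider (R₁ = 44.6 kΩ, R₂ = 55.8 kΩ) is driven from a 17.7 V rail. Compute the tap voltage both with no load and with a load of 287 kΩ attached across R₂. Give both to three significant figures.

Unloaded: 9.84 V; loaded: 9.06 V

Open-circuit: V = 17.7 × 55.8/(44.6 + 55.8) = 9.84 V.
With the load, R₂ becomes R₂‖R_L = 46.72 kΩ, so V = 17.7 × 46.72/91.32 = 9.06 V.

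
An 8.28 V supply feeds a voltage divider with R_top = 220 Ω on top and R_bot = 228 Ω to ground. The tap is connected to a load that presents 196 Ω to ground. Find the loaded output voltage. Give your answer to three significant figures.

V_out ≈ 2.68 V

The load sits in parallel with R_bot: R_bot‖R_L = (228 × 196) / (228 + 196) = 105.4 Ω.
V_out = 8.28 × 105.4 / (220 + 105.4) = 8.28 × 105.4/325.4 = 2.68 V.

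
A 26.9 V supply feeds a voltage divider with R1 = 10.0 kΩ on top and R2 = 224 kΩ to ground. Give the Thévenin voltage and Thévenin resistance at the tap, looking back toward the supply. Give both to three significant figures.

V_th = 25.8 V, R_th = 9.57 kΩ

V_th is the open-circuit tap voltage: 26.9 × 224/(10.0 + 224) = 25.8 V.
With the supply zeroed, R1 and R2 appear in parallel from the tap: R_th = R1‖R2 = (10.0 × 224)/234.0 = 9.57 kΩ.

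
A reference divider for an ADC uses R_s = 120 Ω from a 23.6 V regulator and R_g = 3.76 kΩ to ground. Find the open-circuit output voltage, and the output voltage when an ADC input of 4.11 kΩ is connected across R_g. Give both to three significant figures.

Open-circuit: V = 23.6 × 3760/(120 + 3760) = 22.9 V.
With the load, R_g becomes R_g‖R_L = 1964 Ω, so V = 23.6 × 1964/2084 = 22.2 V.

Unloaded: 22.9 V; loaded: 22.2 V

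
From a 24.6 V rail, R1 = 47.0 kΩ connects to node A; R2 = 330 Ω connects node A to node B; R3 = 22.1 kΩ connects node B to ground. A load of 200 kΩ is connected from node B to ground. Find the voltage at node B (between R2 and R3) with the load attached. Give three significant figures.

V ≈ 7.28 V

At node B, R3 is in parallel with the load: R3‖R_L = 19900 Ω.
Below node A the resistance is R2 + (R3‖R_L) = 20230 Ω, so V_A = 24.6 × 20230/67230 = 7.403 V.
Then V_B = V_A × (R3‖R_L)/(R2 + R3‖R_L) = 7.403 × 19900/20230 = 7.28 V.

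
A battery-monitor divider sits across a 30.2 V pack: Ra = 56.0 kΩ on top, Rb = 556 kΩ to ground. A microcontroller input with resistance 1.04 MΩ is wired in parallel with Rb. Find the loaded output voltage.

The load sits in parallel with Rb: Rb‖R_L = (556 × 1040) / (556 + 1040) = 362.3 kΩ.
V_out = 30.2 × 362.3 / (56.0 + 362.3) = 30.2 × 362.3/418.3 = 26.2 V.

V_out ≈ 26.2 V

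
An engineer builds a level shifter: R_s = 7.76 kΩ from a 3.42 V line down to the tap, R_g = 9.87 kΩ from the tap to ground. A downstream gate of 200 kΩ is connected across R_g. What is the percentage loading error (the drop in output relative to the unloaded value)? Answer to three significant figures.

2.13 %

The divider's output (Thévenin) resistance is R_s‖R_g = 4.344 kΩ.
Fractional drop under load = R_th/(R_th + R_L) = 4.344 / (4.344 + 200) = 0.02126.
So the output falls by 2.13 %.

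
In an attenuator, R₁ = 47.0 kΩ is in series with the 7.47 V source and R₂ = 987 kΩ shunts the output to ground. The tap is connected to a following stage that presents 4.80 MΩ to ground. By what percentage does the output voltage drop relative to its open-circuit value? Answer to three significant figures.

0.926 %

The divider's output (Thévenin) resistance is R₁‖R₂ = 44.86 kΩ.
Fractional drop under load = R_th/(R_th + R_L) = 44.86 / (44.86 + 4800) = 0.009260.
So the output falls by 0.926 %.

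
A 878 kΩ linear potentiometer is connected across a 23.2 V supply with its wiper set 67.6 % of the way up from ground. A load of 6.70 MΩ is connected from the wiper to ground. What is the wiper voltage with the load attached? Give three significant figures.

The wiper splits the pot into (1−α)R = 284.5 kΩ above and αR = 593.5 kΩ below.
Lower section ‖ load = 545.2 kΩ.
V_wiper = 23.2 × 545.2/(284.5 + 545.2) = 15.2 V.

V ≈ 15.2 V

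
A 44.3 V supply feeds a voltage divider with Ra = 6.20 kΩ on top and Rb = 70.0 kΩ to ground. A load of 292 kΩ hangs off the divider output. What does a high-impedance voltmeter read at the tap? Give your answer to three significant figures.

V_out ≈ 39.9 V

The load sits in parallel with Rb: Rb‖R_L = (70.0 × 292) / (70.0 + 292) = 56.46 kΩ.
V_out = 44.3 × 56.46 / (6.20 + 56.46) = 44.3 × 56.46/62.66 = 39.9 V.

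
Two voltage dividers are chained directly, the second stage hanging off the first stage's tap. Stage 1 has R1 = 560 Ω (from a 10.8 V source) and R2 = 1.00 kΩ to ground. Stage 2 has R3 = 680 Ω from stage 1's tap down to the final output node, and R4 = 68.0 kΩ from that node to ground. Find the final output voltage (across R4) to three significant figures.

V_out ≈ 6.82 V

Stage 2 presents R3+R4 = 68680 Ω as a load on stage 1's tap.
Stage 1's lower leg becomes R2‖(R3+R4) = 985.6 Ω, so V_mid = 10.8 × 985.6/1546 = 6.887 V.
Stage 2 is itself unloaded: V_out = V_mid × R4/(R3+R4) = 6.887 × 68000/68680 = 6.82 V.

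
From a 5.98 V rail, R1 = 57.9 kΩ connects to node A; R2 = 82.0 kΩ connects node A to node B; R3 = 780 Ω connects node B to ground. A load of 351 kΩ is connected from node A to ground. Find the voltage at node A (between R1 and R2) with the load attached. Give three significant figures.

Below node A the series string R2+R3 = 82780 Ω sits in parallel with the 351000 Ω load: 66980 Ω.
V_A = 5.98 × 66980/(57900 + 66980) = 3.21 V.

V ≈ 3.21 V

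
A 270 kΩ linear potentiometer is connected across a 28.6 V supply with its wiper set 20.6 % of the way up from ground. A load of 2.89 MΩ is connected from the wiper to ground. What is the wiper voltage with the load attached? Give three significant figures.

The wiper splits the pot into (1−α)R = 214.4 kΩ above and αR = 55.62 kΩ below.
Lower section ‖ load = 54.57 kΩ.
V_wiper = 28.6 × 54.57/(214.4 + 54.57) = 5.80 V.

V ≈ 5.80 V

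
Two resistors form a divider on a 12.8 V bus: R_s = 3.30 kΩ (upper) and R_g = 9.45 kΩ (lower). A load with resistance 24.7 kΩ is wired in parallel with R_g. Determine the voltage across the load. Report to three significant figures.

V_out ≈ 8.63 V

The load sits in parallel with R_g: R_g‖R_L = (9.45 × 24.7) / (9.45 + 24.7) = 6.835 kΩ.
V_out = 12.8 × 6.835 / (3.30 + 6.835) = 12.8 × 6.835/10.13 = 8.63 V.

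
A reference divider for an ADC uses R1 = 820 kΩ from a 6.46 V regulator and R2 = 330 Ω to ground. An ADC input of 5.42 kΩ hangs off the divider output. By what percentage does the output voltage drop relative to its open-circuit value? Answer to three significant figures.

The divider's output (Thévenin) resistance is R1‖R2 = 329.9 Ω.
Fractional drop under load = R_th/(R_th + R_L) = 329.9 / (329.9 + 5420) = 0.05737.
So the output falls by 5.74 %.

5.74 %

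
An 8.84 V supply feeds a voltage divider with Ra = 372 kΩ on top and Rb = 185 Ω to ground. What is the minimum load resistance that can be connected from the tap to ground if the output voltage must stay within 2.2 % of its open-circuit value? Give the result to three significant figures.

R_L(min) ≈ 8.22 kΩ

Output resistance R_th = Ra‖Rb = (372000 × 185)/372200 = 184.9 Ω.
The fractional drop is R_th/(R_th + R_L); requiring this ≤ 0.0220 gives R_L ≥ R_th(1/0.0220 − 1) = 184.9 × 44.45 = 8.22 kΩ.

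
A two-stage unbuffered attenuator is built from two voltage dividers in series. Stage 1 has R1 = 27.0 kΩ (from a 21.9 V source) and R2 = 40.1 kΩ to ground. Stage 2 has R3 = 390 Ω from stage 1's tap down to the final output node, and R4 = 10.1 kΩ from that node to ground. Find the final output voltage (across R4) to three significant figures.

V_out ≈ 4.96 V

Stage 2 presents R3+R4 = 10490 Ω as a load on stage 1's tap.
Stage 1's lower leg becomes R2‖(R3+R4) = 8315 Ω, so V_mid = 21.9 × 8315/35310 = 5.156 V.
Stage 2 is itself unloaded: V_out = V_mid × R4/(R3+R4) = 5.156 × 10100/10490 = 4.96 V.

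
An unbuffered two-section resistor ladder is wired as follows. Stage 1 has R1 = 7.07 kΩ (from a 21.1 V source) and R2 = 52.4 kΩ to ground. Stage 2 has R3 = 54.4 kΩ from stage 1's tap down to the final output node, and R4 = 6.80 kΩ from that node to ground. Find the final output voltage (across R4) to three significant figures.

V_out ≈ 1.87 V

Stage 2 presents R3+R4 = 61.20 kΩ as a load on stage 1's tap.
Stage 1's lower leg becomes R2‖(R3+R4) = 28.23 kΩ, so V_mid = 21.1 × 28.23/35.30 = 16.87 V.
Stage 2 is itself unloaded: V_out = V_mid × R4/(R3+R4) = 16.87 × 6.80/61.20 = 1.87 V.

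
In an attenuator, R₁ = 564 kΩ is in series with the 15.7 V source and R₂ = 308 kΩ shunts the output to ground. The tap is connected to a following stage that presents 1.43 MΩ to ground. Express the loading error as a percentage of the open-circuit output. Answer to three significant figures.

12.2 %

The divider's output (Thévenin) resistance is R₁‖R₂ = 199.2 kΩ.
Fractional drop under load = R_th/(R_th + R_L) = 199.2 / (199.2 + 1430) = 0.1223.
So the output falls by 12.2 %.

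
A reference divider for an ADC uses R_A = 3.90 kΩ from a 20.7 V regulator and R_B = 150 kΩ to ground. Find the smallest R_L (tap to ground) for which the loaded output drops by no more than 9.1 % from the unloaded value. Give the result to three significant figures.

R_L(min) ≈ 38.0 kΩ

Output resistance R_th = R_A‖R_B = (3.90 × 150)/153.9 = 3.801 kΩ.
The fractional drop is R_th/(R_th + R_L); requiring this ≤ 0.0910 gives R_L ≥ R_th(1/0.0910 − 1) = 3.801 × 9.989 = 38.0 kΩ.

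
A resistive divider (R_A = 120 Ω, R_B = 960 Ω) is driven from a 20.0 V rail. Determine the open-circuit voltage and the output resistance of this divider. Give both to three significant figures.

V_th = 17.8 V, R_th = 107 Ω

V_th is the open-circuit tap voltage: 20.0 × 960/(120 + 960) = 17.8 V.
With the supply zeroed, R_A and R_B appear in parallel from the tap: R_th = R_A‖R_B = (120 × 960)/1080 = 107 Ω.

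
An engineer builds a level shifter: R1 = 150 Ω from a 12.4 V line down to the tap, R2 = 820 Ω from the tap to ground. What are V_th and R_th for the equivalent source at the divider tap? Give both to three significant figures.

V_th = 10.5 V, R_th = 127 Ω

V_th is the open-circuit tap voltage: 12.4 × 820/(150 + 820) = 10.5 V.
With the supply zeroed, R1 and R2 appear in parallel from the tap: R_th = R1‖R2 = (150 × 820)/970.0 = 127 Ω.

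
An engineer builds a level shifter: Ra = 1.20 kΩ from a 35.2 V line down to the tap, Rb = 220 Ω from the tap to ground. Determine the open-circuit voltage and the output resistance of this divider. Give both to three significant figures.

V_th is the open-circuit tap voltage: 35.2 × 220/(1200 + 220) = 5.45 V.
With the supply zeroed, Ra and Rb appear in parallel from the tap: R_th = Ra‖Rb = (1200 × 220)/1420 = 186 Ω.

V_th = 5.45 V, R_th = 186 Ω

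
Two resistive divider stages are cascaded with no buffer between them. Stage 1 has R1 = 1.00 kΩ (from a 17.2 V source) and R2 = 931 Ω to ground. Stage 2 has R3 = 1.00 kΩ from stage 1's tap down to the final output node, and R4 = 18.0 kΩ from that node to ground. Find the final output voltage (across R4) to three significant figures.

V_out ≈ 7.66 V

Stage 2 presents R3+R4 = 19000 Ω as a load on stage 1's tap.
Stage 1's lower leg becomes R2‖(R3+R4) = 887.5 Ω, so V_mid = 17.2 × 887.5/1888 = 8.087 V.
Stage 2 is itself unloaded: V_out = V_mid × R4/(R3+R4) = 8.087 × 18000/19000 = 7.66 V.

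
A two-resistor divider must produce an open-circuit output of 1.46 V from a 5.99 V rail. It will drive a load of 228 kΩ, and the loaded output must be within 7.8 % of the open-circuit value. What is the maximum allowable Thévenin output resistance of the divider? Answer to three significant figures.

R_th ≤ 19.3 kΩ

Loading drop = R_th/(R_th + R_L) ≤ 0.0780, so R_th ≤ R_L · ε/(1−ε) = 228 kΩ × 0.0780/0.9220 = 19.3 kΩ.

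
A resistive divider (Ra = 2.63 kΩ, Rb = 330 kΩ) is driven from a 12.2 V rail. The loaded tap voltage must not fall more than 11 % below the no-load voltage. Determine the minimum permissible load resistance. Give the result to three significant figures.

Output resistance R_th = Ra‖Rb = (2.63 × 330)/332.6 = 2.609 kΩ.
The fractional drop is R_th/(R_th + R_L); requiring this ≤ 0.110 gives R_L ≥ R_th(1/0.110 − 1) = 2.609 × 8.091 = 21.1 kΩ.

R_L(min) ≈ 21.1 kΩ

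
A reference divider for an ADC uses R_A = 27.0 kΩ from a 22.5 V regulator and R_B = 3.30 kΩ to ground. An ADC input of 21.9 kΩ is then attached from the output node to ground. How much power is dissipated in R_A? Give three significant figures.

P ≈ 15.3 mW

Total resistance from the source is R_A + (R_B‖R_L) = 29.87 kΩ, so I = 22.5/29.87 kΩ = 0.7533 mA.
P = I²·R_A = (0.7533 mA)² × 27.0 kΩ = 15.3 mW.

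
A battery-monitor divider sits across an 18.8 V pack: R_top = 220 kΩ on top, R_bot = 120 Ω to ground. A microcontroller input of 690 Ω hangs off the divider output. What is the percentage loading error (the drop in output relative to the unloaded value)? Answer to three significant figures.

14.8 %

Unloaded V = 18.8 × 120/220100 = 0.010249 V.
Loaded: R_bot‖R_L = 102.2 Ω, giving V = 18.8 × 102.2/220100 = 0.0087313 V.
Drop = (0.010249 − 0.0087313) / 0.010249 = 14.8 %.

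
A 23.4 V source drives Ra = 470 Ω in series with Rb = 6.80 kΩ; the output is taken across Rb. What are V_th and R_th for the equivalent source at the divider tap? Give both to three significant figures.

V_th is the open-circuit tap voltage: 23.4 × 6800/(470 + 6800) = 21.9 V.
With the supply zeroed, Ra and Rb appear in parallel from the tap: R_th = Ra‖Rb = (470 × 6800)/7270 = 440 Ω.

V_th = 21.9 V, R_th = 440 Ω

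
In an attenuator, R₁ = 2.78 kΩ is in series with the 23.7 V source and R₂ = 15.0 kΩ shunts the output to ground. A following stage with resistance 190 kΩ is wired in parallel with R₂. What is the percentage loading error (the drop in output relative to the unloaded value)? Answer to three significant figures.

1.22 %

The divider's output (Thévenin) resistance is R₁‖R₂ = 2.345 kΩ.
Fractional drop under load = R_th/(R_th + R_L) = 2.345 / (2.345 + 190) = 0.01219.
So the output falls by 1.22 %.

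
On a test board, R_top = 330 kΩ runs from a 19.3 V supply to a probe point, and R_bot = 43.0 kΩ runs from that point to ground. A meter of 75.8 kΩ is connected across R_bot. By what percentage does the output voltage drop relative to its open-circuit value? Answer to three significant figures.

33.4 %

The divider's output (Thévenin) resistance is R_top‖R_bot = 38.04 kΩ.
Fractional drop under load = R_th/(R_th + R_L) = 38.04 / (38.04 + 75.8) = 0.3342.
So the output falls by 33.4 %.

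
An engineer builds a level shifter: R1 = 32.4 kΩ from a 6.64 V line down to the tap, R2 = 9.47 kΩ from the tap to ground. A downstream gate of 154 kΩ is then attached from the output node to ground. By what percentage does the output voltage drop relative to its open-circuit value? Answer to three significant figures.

4.54 %

The divider's output (Thévenin) resistance is R1‖R2 = 7.328 kΩ.
Fractional drop under load = R_th/(R_th + R_L) = 7.328 / (7.328 + 154) = 0.04542.
So the output falls by 4.54 %.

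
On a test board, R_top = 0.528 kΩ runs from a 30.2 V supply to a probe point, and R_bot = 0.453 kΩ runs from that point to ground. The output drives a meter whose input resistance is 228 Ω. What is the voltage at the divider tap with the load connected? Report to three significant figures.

V_out ≈ 6.74 V

The load sits in parallel with R_bot: R_bot‖R_L = (453 × 228) / (453 + 228) = 151.7 Ω.
V_out = 30.2 × 151.7 / (528 + 151.7) = 30.2 × 151.7/679.7 = 6.74 V.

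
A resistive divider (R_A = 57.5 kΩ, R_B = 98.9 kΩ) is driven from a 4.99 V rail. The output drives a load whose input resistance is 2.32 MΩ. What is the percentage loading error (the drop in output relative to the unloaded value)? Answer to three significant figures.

1.54 %

The divider's output (Thévenin) resistance is R_A‖R_B = 36.36 kΩ.
Fractional drop under load = R_th/(R_th + R_L) = 36.36 / (36.36 + 2320) = 0.01543.
So the output falls by 1.54 %.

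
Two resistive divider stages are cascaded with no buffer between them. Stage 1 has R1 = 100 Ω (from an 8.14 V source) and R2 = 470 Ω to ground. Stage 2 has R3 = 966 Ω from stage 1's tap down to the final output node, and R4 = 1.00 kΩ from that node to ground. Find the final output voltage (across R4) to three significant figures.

V_out ≈ 3.28 V

Stage 2 presents R3+R4 = 1966 Ω as a load on stage 1's tap.
Stage 1's lower leg becomes R2‖(R3+R4) = 379.3 Ω, so V_mid = 8.14 × 379.3/479.3 = 6.442 V.
Stage 2 is itself unloaded: V_out = V_mid × R4/(R3+R4) = 6.442 × 1000/1966 = 3.28 V.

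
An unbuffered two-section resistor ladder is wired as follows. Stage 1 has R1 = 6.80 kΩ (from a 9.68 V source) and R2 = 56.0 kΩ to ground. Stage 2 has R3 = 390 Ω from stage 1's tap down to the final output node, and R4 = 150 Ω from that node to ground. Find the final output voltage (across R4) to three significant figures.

V_out ≈ 0.196 V

Stage 2 presents R3+R4 = 540.0 Ω as a load on stage 1's tap.
Stage 1's lower leg becomes R2‖(R3+R4) = 534.8 Ω, so V_mid = 9.68 × 534.8/7335 = 0.7058 V.
Stage 2 is itself unloaded: V_out = V_mid × R4/(R3+R4) = 0.7058 × 150/540.0 = 0.196 V.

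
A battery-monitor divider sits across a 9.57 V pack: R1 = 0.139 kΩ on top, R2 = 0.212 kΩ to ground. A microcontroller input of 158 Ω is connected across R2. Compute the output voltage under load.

V_out ≈ 3.77 V

The load sits in parallel with R2: R2‖R_L = (212 × 158) / (212 + 158) = 90.53 Ω.
V_out = 9.57 × 90.53 / (139 + 90.53) = 9.57 × 90.53/229.5 = 3.77 V.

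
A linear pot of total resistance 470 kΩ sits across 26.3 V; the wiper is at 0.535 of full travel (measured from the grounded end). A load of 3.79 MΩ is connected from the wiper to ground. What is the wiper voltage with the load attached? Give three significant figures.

V ≈ 13.6 V

The wiper splits the pot into (1−α)R = 218.5 kΩ above and αR = 251.5 kΩ below.
Lower section ‖ load = 235.8 kΩ.
V_wiper = 26.3 × 235.8/(218.5 + 235.8) = 13.6 V.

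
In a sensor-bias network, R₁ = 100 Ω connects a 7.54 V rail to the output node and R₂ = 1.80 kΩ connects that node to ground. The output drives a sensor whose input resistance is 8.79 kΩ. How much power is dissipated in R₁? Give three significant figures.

Total resistance from the source is R₁ + (R₂‖R_L) = 1594 Ω, so I = 7.54/1594 Ω = 4.730 mA.
P = I²·R₁ = (4.730 mA)² × 100 Ω = 2.24 mW.

P ≈ 2.24 mW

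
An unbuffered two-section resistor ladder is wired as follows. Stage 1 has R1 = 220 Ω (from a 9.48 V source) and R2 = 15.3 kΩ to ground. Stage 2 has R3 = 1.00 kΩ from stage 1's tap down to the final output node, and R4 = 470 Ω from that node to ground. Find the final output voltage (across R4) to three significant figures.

V_out ≈ 2.60 V

Stage 2 presents R3+R4 = 1470 Ω as a load on stage 1's tap.
Stage 1's lower leg becomes R2‖(R3+R4) = 1341 Ω, so V_mid = 9.48 × 1341/1561 = 8.144 V.
Stage 2 is itself unloaded: V_out = V_mid × R4/(R3+R4) = 8.144 × 470/1470 = 2.60 V.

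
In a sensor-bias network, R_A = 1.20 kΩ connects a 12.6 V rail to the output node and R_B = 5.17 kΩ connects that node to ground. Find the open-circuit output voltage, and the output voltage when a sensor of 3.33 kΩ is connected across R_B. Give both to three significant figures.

Unloaded: 10.2 V; loaded: 7.91 V

Open-circuit: V = 12.6 × 5.17/(1.20 + 5.17) = 10.2 V.
With the load, R_B becomes R_B‖R_L = 2.025 kΩ, so V = 12.6 × 2.025/3.225 = 7.91 V.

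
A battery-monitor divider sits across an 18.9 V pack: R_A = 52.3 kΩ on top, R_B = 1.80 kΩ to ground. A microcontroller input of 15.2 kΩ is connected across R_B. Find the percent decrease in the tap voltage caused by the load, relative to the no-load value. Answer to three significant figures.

The divider's output (Thévenin) resistance is R_A‖R_B = 1.740 kΩ.
Fractional drop under load = R_th/(R_th + R_L) = 1.740 / (1.740 + 15.2) = 0.1027.
So the output falls by 10.3 %.

10.3 %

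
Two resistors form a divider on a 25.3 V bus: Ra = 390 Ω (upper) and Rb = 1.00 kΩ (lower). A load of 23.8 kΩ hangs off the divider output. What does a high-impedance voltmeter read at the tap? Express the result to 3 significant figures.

The load sits in parallel with Rb: Rb‖R_L = (1000 × 23800) / (1000 + 23800) = 959.7 Ω.
V_out = 25.3 × 959.7 / (390 + 959.7) = 25.3 × 959.7/1350 = 18.0 V.
(Unloaded it would have been 18.2 V.)

V_out ≈ 18.0 V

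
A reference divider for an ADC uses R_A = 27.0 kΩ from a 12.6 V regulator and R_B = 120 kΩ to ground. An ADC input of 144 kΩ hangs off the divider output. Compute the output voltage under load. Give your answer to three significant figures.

The load sits in parallel with R_B: R_B‖R_L = (120 × 144) / (120 + 144) = 65.45 kΩ.
V_out = 12.6 × 65.45 / (27.0 + 65.45) = 12.6 × 65.45/92.45 = 8.92 V.

V_out ≈ 8.92 V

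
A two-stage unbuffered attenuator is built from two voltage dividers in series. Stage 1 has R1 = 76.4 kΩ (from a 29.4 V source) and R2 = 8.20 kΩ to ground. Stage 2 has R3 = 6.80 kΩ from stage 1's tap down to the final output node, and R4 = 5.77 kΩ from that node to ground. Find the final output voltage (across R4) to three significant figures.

Stage 2 presents R3+R4 = 12.57 kΩ as a load on stage 1's tap.
Stage 1's lower leg becomes R2‖(R3+R4) = 4.963 kΩ, so V_mid = 29.4 × 4.963/81.36 = 1.793 V.
Stage 2 is itself unloaded: V_out = V_mid × R4/(R3+R4) = 1.793 × 5.77/12.57 = 0.823 V.

V_out ≈ 0.823 V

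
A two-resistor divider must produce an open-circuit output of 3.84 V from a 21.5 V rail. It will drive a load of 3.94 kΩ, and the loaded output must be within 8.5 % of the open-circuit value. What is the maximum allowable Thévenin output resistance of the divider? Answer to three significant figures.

R_th ≤ 366 Ω

Loading drop = R_th/(R_th + R_L) ≤ 0.0850, so R_th ≤ R_L · ε/(1−ε) = 3.94 kΩ × 0.0850/0.9150 = 366 Ω.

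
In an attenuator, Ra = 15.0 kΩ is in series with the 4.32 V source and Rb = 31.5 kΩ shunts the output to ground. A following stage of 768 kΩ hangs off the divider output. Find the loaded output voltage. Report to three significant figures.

V_out ≈ 2.89 V

The load sits in parallel with Rb: Rb‖R_L = (31.5 × 768) / (31.5 + 768) = 30.26 kΩ.
V_out = 4.32 × 30.26 / (15.0 + 30.26) = 4.32 × 30.26/45.26 = 2.89 V.
(Unloaded it would have been 2.93 V.)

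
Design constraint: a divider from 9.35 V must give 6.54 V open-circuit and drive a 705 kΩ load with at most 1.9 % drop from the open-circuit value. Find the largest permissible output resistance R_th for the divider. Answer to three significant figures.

R_th ≤ 13.7 kΩ

Loading drop = R_th/(R_th + R_L) ≤ 0.0190, so R_th ≤ R_L · ε/(1−ε) = 705 kΩ × 0.0190/0.9810 = 13.7 kΩ.
(Any R1, R2 with R2/(R1+R2) = 0.699 and R1‖R2 ≤ 13.7 kΩ will meet the spec.)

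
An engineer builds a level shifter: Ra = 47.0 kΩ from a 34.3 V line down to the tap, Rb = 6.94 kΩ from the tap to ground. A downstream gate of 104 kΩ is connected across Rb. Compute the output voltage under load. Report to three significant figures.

V_out ≈ 4.17 V

The load sits in parallel with Rb: Rb‖R_L = (6.94 × 104) / (6.94 + 104) = 6.506 kΩ.
V_out = 34.3 × 6.506 / (47.0 + 6.506) = 34.3 × 6.506/53.51 = 4.17 V.
(Unloaded it would have been 4.41 V.)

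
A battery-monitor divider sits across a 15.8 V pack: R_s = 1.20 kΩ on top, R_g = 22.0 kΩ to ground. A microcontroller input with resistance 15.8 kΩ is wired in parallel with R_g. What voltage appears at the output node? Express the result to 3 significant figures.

The load sits in parallel with R_g: R_g‖R_L = (22.0 × 15.8) / (22.0 + 15.8) = 9.196 kΩ.
V_out = 15.8 × 9.196 / (1.20 + 9.196) = 15.8 × 9.196/10.40 = 14.0 V.
(Unloaded it would have been 15.0 V.)

V_out ≈ 14.0 V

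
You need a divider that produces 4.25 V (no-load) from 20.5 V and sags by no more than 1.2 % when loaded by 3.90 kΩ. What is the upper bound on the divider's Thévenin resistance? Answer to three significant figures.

R_th ≤ 47.4 Ω

Loading drop = R_th/(R_th + R_L) ≤ 0.0120, so R_th ≤ R_L · ε/(1−ε) = 3.90 kΩ × 0.0120/0.9880 = 47.4 Ω.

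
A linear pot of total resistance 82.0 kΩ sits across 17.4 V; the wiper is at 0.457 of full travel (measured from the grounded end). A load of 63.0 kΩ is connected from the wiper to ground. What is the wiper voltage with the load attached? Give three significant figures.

V ≈ 6.01 V

The wiper splits the pot into (1−α)R = 44.53 kΩ above and αR = 37.47 kΩ below.
Lower section ‖ load = 23.50 kΩ.
V_wiper = 17.4 × 23.50/(44.53 + 23.50) = 6.01 V.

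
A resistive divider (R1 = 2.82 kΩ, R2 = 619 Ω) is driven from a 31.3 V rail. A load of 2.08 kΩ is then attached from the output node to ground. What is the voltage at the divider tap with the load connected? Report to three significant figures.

V_out ≈ 4.53 V

The load sits in parallel with R2: R2‖R_L = (619 × 2080) / (619 + 2080) = 477.0 Ω.
V_out = 31.3 × 477.0 / (2820 + 477.0) = 31.3 × 477.0/3297 = 4.53 V.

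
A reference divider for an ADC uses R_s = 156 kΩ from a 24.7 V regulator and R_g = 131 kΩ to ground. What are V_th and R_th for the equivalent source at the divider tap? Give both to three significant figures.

V_th = 11.3 V, R_th = 71.2 kΩ

V_th is the open-circuit tap voltage: 24.7 × 131/(156 + 131) = 11.3 V.
With the supply zeroed, R_s and R_g appear in parallel from the tap: R_th = R_s‖R_g = (156 × 131)/287.0 = 71.2 kΩ.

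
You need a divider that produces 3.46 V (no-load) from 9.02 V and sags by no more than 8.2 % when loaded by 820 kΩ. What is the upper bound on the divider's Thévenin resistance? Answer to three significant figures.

R_th ≤ 73.2 kΩ

Loading drop = R_th/(R_th + R_L) ≤ 0.0820, so R_th ≤ R_L · ε/(1−ε) = 820 kΩ × 0.0820/0.9180 = 73.2 kΩ.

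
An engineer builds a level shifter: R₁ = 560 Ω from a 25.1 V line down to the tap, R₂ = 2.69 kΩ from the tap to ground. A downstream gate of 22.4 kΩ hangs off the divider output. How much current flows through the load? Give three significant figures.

R₂‖R_L = 2402 Ω; V_out = 25.1 × 2402/2962 = 20.35 V.
I_L = V_out / R_L = 20.35 / 22.4 kΩ = 0.909 mA.

I_L ≈ 0.909 mA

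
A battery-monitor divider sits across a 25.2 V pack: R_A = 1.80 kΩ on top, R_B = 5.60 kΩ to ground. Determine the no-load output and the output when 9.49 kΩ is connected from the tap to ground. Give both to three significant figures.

Unloaded: 19.1 V; loaded: 16.7 V

Open-circuit: V = 25.2 × 5.60/(1.80 + 5.60) = 19.1 V.
With the load, R_B becomes R_B‖R_L = 3.522 kΩ, so V = 25.2 × 3.522/5.322 = 16.7 V.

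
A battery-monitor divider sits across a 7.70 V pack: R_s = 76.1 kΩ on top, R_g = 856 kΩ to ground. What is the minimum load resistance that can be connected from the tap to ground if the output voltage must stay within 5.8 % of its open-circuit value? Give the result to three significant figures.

Output resistance R_th = R_s‖R_g = (76.1 × 856)/932.1 = 69.89 kΩ.
The fractional drop is R_th/(R_th + R_L); requiring this ≤ 0.0580 gives R_L ≥ R_th(1/0.0580 − 1) = 69.89 × 16.24 = 1.14 MΩ.

R_L(min) ≈ 1.14 MΩ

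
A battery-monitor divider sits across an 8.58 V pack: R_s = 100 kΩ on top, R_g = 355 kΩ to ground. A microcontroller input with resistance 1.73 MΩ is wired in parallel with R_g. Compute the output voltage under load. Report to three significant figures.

The load sits in parallel with R_g: R_g‖R_L = (355 × 1730) / (355 + 1730) = 294.6 kΩ.
V_out = 8.58 × 294.6 / (100 + 294.6) = 8.58 × 294.6/394.6 = 6.41 V.

V_out ≈ 6.41 V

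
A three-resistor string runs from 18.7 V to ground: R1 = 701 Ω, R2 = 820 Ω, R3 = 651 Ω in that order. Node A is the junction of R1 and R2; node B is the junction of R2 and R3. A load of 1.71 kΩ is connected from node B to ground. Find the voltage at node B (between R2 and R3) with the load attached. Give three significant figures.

At node B, R3 is in parallel with the load: R3‖R_L = 471.5 Ω.
Below node A the resistance is R2 + (R3‖R_L) = 1291 Ω, so V_A = 18.7 × 1291/1992 = 12.12 V.
Then V_B = V_A × (R3‖R_L)/(R2 + R3‖R_L) = 12.12 × 471.5/1291 = 4.43 V.

V ≈ 4.43 V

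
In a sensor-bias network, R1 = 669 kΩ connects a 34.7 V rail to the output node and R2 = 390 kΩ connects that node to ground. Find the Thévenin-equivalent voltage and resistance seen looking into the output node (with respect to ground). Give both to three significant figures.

V_th is the open-circuit tap voltage: 34.7 × 390/(669 + 390) = 12.8 V.
With the supply zeroed, R1 and R2 appear in parallel from the tap: R_th = R1‖R2 = (669 × 390)/1059 = 246 kΩ.

V_th = 12.8 V, R_th = 246 kΩ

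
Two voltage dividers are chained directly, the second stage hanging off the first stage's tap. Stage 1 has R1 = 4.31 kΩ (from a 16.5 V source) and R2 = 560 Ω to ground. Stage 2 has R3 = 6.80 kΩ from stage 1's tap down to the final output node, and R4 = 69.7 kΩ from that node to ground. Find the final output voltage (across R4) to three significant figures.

V_out ≈ 1.72 V

Stage 2 presents R3+R4 = 76500 Ω as a load on stage 1's tap.
Stage 1's lower leg becomes R2‖(R3+R4) = 555.9 Ω, so V_mid = 16.5 × 555.9/4866 = 1.885 V.
Stage 2 is itself unloaded: V_out = V_mid × R4/(R3+R4) = 1.885 × 69700/76500 = 1.72 V.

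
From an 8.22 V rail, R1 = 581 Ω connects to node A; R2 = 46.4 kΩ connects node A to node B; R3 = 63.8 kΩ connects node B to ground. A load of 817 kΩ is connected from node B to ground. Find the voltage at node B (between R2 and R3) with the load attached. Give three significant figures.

V ≈ 4.58 V

At node B, R3 is in parallel with the load: R3‖R_L = 59180 Ω.
Below node A the resistance is R2 + (R3‖R_L) = 105600 Ω, so V_A = 8.22 × 105600/106200 = 8.175 V.
Then V_B = V_A × (R3‖R_L)/(R2 + R3‖R_L) = 8.175 × 59180/105600 = 4.58 V.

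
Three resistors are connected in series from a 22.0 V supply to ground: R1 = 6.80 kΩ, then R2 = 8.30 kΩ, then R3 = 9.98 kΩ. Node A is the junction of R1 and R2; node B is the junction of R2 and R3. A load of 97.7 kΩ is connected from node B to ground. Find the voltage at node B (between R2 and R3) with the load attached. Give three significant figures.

At node B, R3 is in parallel with the load: R3‖R_L = 9.055 kΩ.
Below node A the resistance is R2 + (R3‖R_L) = 17.36 kΩ, so V_A = 22.0 × 17.36/24.16 = 15.81 V.
Then V_B = V_A × (R3‖R_L)/(R2 + R3‖R_L) = 15.81 × 9.055/17.36 = 8.25 V.

V ≈ 8.25 V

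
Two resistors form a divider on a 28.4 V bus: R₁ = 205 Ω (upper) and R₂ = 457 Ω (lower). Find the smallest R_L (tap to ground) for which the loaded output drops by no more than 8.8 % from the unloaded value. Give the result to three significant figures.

Output resistance R_th = R₁‖R₂ = (205 × 457)/662.0 = 141.5 Ω.
The fractional drop is R_th/(R_th + R_L); requiring this ≤ 0.0880 gives R_L ≥ R_th(1/0.0880 − 1) = 141.5 × 10.36 = 1.47 kΩ.

R_L(min) ≈ 1.47 kΩ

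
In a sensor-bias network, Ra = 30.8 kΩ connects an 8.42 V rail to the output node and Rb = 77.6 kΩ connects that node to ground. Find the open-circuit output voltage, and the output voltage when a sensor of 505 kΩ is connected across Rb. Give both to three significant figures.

Unloaded: 6.03 V; loaded: 5.78 V

Open-circuit: V = 8.42 × 77.6/(30.8 + 77.6) = 6.03 V.
With the load, Rb becomes Rb‖R_L = 67.26 kΩ, so V = 8.42 × 67.26/98.06 = 5.78 V.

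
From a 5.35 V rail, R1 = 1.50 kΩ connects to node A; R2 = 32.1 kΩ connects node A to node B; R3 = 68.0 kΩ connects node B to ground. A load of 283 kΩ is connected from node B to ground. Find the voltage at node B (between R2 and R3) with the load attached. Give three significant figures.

V ≈ 3.32 V

At node B, R3 is in parallel with the load: R3‖R_L = 54.83 kΩ.
Below node A the resistance is R2 + (R3‖R_L) = 86.93 kΩ, so V_A = 5.35 × 86.93/88.43 = 5.259 V.
Then V_B = V_A × (R3‖R_L)/(R2 + R3‖R_L) = 5.259 × 54.83/86.93 = 3.32 V.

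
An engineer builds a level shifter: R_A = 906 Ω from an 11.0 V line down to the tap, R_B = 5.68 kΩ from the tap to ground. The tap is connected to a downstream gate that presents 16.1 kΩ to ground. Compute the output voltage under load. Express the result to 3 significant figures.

V_out ≈ 9.05 V

The load sits in parallel with R_B: R_B‖R_L = (5680 × 16100) / (5680 + 16100) = 4199 Ω.
V_out = 11.0 × 4199 / (906 + 4199) = 11.0 × 4199/5105 = 9.05 V.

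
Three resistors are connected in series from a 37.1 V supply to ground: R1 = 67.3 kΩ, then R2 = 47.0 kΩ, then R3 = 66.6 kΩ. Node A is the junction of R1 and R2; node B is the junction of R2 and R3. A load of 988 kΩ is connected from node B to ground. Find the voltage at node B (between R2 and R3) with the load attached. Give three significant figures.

At node B, R3 is in parallel with the load: R3‖R_L = 62.39 kΩ.
Below node A the resistance is R2 + (R3‖R_L) = 109.4 kΩ, so V_A = 37.1 × 109.4/176.7 = 22.97 V.
Then V_B = V_A × (R3‖R_L)/(R2 + R3‖R_L) = 22.97 × 62.39/109.4 = 13.1 V.

V ≈ 13.1 V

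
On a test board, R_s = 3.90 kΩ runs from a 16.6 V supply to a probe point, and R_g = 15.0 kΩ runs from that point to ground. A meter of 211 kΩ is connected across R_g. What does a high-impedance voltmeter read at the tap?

V_out ≈ 13.0 V

The load sits in parallel with R_g: R_g‖R_L = (15.0 × 211) / (15.0 + 211) = 14.00 kΩ.
V_out = 16.6 × 14.00 / (3.90 + 14.00) = 16.6 × 14.00/17.90 = 13.0 V.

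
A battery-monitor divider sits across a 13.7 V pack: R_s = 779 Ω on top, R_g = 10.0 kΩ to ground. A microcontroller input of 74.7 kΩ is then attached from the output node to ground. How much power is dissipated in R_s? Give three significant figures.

P ≈ 1.59 mW

Total resistance from the source is R_s + (R_g‖R_L) = 9598 Ω, so I = 13.7/9598 Ω = 1.427 mA.
P = I²·R_s = (1.427 mA)² × 779 Ω = 1.59 mW.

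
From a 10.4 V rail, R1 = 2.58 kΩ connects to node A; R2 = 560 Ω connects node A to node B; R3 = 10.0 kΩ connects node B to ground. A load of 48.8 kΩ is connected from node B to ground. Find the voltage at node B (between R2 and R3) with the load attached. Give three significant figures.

At node B, R3 is in parallel with the load: R3‖R_L = 8299 Ω.
Below node A the resistance is R2 + (R3‖R_L) = 8859 Ω, so V_A = 10.4 × 8859/11440 = 8.054 V.
Then V_B = V_A × (R3‖R_L)/(R2 + R3‖R_L) = 8.054 × 8299/8859 = 7.55 V.

V ≈ 7.55 V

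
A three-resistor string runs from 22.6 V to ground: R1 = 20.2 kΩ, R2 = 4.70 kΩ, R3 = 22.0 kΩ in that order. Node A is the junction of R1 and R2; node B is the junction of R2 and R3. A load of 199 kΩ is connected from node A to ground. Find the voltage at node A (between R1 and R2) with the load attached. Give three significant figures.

Below node A the series string R2+R3 = 26.70 kΩ sits in parallel with the 199 kΩ load: 23.54 kΩ.
V_A = 22.6 × 23.54/(20.2 + 23.54) = 12.2 V.

V ≈ 12.2 V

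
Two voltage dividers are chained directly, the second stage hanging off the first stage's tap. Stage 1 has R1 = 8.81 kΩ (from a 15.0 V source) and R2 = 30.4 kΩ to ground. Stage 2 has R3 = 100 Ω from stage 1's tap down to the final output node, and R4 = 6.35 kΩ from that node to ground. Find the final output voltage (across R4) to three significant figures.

V_out ≈ 5.56 V

Stage 2 presents R3+R4 = 6450 Ω as a load on stage 1's tap.
Stage 1's lower leg becomes R2‖(R3+R4) = 5321 Ω, so V_mid = 15.0 × 5321/14130 = 5.648 V.
Stage 2 is itself unloaded: V_out = V_mid × R4/(R3+R4) = 5.648 × 6350/6450 = 5.56 V.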